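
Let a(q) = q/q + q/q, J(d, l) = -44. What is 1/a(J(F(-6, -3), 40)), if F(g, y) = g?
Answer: ½ ≈ 0.50000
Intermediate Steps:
a(q) = 2 (a(q) = 1 + 1 = 2)
1/a(J(F(-6, -3), 40)) = 1/2 = ½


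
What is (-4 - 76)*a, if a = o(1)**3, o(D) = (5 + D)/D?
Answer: -17280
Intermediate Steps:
o(D) = (5 + D)/D
a = 216 (a = ((5 + 1)/1)**3 = (1*6)**3 = 6**3 = 216)
(-4 - 76)*a = (-4 - 76)*216 = -80*216 = -17280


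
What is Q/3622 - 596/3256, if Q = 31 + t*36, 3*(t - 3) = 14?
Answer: -72445/737077 ≈ -0.098287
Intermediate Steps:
t = 23/3 (t = 3 + (⅓)*14 = 3 + 14/3 = 23/3 ≈ 7.6667)
Q = 307 (Q = 31 + (23/3)*36 = 31 + 276 = 307)
Q/3622 - 596/3256 = 307/3622 - 596/3256 = 307*(1/3622) - 596*1/3256 = 307/3622 - 149/814 = -72445/737077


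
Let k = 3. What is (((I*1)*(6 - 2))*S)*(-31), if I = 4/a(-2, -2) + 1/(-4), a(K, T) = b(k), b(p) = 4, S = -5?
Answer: 465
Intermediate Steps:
a(K, T) = 4
I = ¾ (I = 4/4 + 1/(-4) = 4*(¼) + 1*(-¼) = 1 - ¼ = ¾ ≈ 0.75000)
(((I*1)*(6 - 2))*S)*(-31) = ((((¾)*1)*(6 - 2))*(-5))*(-31) = (((¾)*4)*(-5))*(-31) = (3*(-5))*(-31) = -15*(-31) = 465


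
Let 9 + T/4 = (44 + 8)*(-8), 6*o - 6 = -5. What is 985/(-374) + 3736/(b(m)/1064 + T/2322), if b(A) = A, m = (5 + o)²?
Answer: -6907624459559/1306617994 ≈ -5286.6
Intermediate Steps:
o = ⅙ (o = 1 + (⅙)*(-5) = 1 - ⅚ = ⅙ ≈ 0.16667)
T = -1700 (T = -36 + 4*((44 + 8)*(-8)) = -36 + 4*(52*(-8)) = -36 + 4*(-416) = -36 - 1664 = -1700)
m = 961/36 (m = (5 + ⅙)² = (31/6)² = 961/36 ≈ 26.694)
985/(-374) + 3736/(b(m)/1064 + T/2322) = 985/(-374) + 3736/((961/36)/1064 - 1700/2322) = 985*(-1/374) + 3736/((961/36)*(1/1064) - 1700*1/2322) = -985/374 + 3736/(961/38304 - 850/1161) = -985/374 + 3736/(-3493631/4941216) = -985/374 + 3736*(-4941216/3493631) = -985/374 - 18460382976/3493631 = -6907624459559/1306617994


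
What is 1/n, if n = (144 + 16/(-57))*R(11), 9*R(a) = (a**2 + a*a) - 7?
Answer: 513/1925120 ≈ 0.00026648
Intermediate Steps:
R(a) = -7/9 + 2*a**2/9 (R(a) = ((a**2 + a*a) - 7)/9 = ((a**2 + a**2) - 7)/9 = (2*a**2 - 7)/9 = (-7 + 2*a**2)/9 = -7/9 + 2*a**2/9)
n = 1925120/513 (n = (144 + 16/(-57))*(-7/9 + (2/9)*11**2) = (144 + 16*(-1/57))*(-7/9 + (2/9)*121) = (144 - 16/57)*(-7/9 + 242/9) = (8192/57)*(235/9) = 1925120/513 ≈ 3752.7)
1/n = 1/(1925120/513) = 513/1925120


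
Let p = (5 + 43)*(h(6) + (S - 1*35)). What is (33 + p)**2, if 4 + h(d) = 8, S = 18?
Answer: 349281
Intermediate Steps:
h(d) = 4 (h(d) = -4 + 8 = 4)
p = -624 (p = (5 + 43)*(4 + (18 - 1*35)) = 48*(4 + (18 - 35)) = 48*(4 - 17) = 48*(-13) = -624)
(33 + p)**2 = (33 - 624)**2 = (-591)**2 = 349281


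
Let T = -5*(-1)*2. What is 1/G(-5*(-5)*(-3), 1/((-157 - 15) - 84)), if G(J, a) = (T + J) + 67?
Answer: ½ ≈ 0.50000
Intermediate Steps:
T = 10 (T = 5*2 = 10)
G(J, a) = 77 + J (G(J, a) = (10 + J) + 67 = 77 + J)
1/G(-5*(-5)*(-3), 1/((-157 - 15) - 84)) = 1/(77 - 5*(-5)*(-3)) = 1/(77 + 25*(-3)) = 1/(77 - 75) = 1/2 = ½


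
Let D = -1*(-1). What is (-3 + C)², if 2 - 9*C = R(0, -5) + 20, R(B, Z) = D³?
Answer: 2116/81 ≈ 26.123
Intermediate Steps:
D = 1
R(B, Z) = 1 (R(B, Z) = 1³ = 1)
C = -19/9 (C = 2/9 - (1 + 20)/9 = 2/9 - ⅑*21 = 2/9 - 7/3 = -19/9 ≈ -2.1111)
(-3 + C)² = (-3 - 19/9)² = (-46/9)² = 2116/81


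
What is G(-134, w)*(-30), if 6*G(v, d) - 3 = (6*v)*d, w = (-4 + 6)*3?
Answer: 24105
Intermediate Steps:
w = 6 (w = 2*3 = 6)
G(v, d) = 1/2 + d*v (G(v, d) = 1/2 + ((6*v)*d)/6 = 1/2 + (6*d*v)/6 = 1/2 + d*v)
G(-134, w)*(-30) = (1/2 + 6*(-134))*(-30) = (1/2 - 804)*(-30) = -1607/2*(-30) = 24105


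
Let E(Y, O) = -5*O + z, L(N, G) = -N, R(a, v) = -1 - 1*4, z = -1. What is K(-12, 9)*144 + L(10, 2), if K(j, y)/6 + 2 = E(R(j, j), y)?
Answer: -41482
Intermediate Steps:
R(a, v) = -5 (R(a, v) = -1 - 4 = -5)
E(Y, O) = -1 - 5*O (E(Y, O) = -5*O - 1 = -1 - 5*O)
K(j, y) = -18 - 30*y (K(j, y) = -12 + 6*(-1 - 5*y) = -12 + (-6 - 30*y) = -18 - 30*y)
K(-12, 9)*144 + L(10, 2) = (-18 - 30*9)*144 - 1*10 = (-18 - 270)*144 - 10 = -288*144 - 10 = -41472 - 10 = -41482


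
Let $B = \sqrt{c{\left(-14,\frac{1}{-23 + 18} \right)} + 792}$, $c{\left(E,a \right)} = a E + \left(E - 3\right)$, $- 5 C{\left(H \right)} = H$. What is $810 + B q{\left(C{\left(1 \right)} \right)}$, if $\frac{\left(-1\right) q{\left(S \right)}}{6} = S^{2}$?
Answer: $810 - \frac{6 \sqrt{19445}}{125} \approx 803.31$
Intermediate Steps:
$C{\left(H \right)} = - \frac{H}{5}$
$c{\left(E,a \right)} = -3 + E + E a$ ($c{\left(E,a \right)} = E a + \left(-3 + E\right) = -3 + E + E a$)
$B = \frac{\sqrt{19445}}{5}$ ($B = \sqrt{\left(-3 - 14 - \frac{14}{-23 + 18}\right) + 792} = \sqrt{\left(-3 - 14 - \frac{14}{-5}\right) + 792} = \sqrt{\left(-3 - 14 - - \frac{14}{5}\right) + 792} = \sqrt{\left(-3 - 14 + \frac{14}{5}\right) + 792} = \sqrt{- \frac{71}{5} + 792} = \sqrt{\frac{3889}{5}} = \frac{\sqrt{19445}}{5} \approx 27.889$)
$q{\left(S \right)} = - 6 S^{2}$
$810 + B q{\left(C{\left(1 \right)} \right)} = 810 + \frac{\sqrt{19445}}{5} \left(- 6 \left(\left(- \frac{1}{5}\right) 1\right)^{2}\right) = 810 + \frac{\sqrt{19445}}{5} \left(- 6 \left(- \frac{1}{5}\right)^{2}\right) = 810 + \frac{\sqrt{19445}}{5} \left(\left(-6\right) \frac{1}{25}\right) = 810 + \frac{\sqrt{19445}}{5} \left(- \frac{6}{25}\right) = 810 - \frac{6 \sqrt{19445}}{125}$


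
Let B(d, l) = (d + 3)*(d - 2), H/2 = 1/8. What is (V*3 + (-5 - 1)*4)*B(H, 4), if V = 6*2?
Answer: -273/4 ≈ -68.250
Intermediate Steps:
H = ¼ (H = 2/8 = 2*(⅛) = ¼ ≈ 0.25000)
B(d, l) = (-2 + d)*(3 + d) (B(d, l) = (3 + d)*(-2 + d) = (-2 + d)*(3 + d))
V = 12
(V*3 + (-5 - 1)*4)*B(H, 4) = (12*3 + (-5 - 1)*4)*(-6 + ¼ + (¼)²) = (36 - 6*4)*(-6 + ¼ + 1/16) = (36 - 24)*(-91/16) = 12*(-91/16) = -273/4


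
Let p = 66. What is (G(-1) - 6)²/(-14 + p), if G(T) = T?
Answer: 49/52 ≈ 0.94231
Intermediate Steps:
(G(-1) - 6)²/(-14 + p) = (-1 - 6)²/(-14 + 66) = (-7)²/52 = (1/52)*49 = 49/52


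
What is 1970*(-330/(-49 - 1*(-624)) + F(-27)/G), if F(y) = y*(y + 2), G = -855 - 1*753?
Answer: -12066447/6164 ≈ -1957.6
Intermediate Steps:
G = -1608 (G = -855 - 753 = -1608)
F(y) = y*(2 + y)
1970*(-330/(-49 - 1*(-624)) + F(-27)/G) = 1970*(-330/(-49 - 1*(-624)) - 27*(2 - 27)/(-1608)) = 1970*(-330/(-49 + 624) - 27*(-25)*(-1/1608)) = 1970*(-330/575 + 675*(-1/1608)) = 1970*(-330*1/575 - 225/536) = 1970*(-66/115 - 225/536) = 1970*(-61251/61640) = -12066447/6164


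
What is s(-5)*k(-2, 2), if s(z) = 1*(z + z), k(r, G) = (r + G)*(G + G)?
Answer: 0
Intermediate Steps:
k(r, G) = 2*G*(G + r) (k(r, G) = (G + r)*(2*G) = 2*G*(G + r))
s(z) = 2*z (s(z) = 1*(2*z) = 2*z)
s(-5)*k(-2, 2) = (2*(-5))*(2*2*(2 - 2)) = -20*2*0 = -10*0 = 0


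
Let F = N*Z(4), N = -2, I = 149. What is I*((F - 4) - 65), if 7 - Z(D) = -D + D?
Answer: -12367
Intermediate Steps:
Z(D) = 7 (Z(D) = 7 - (-D + D) = 7 - 1*0 = 7 + 0 = 7)
F = -14 (F = -2*7 = -14)
I*((F - 4) - 65) = 149*((-14 - 4) - 65) = 149*(-18 - 65) = 149*(-83) = -12367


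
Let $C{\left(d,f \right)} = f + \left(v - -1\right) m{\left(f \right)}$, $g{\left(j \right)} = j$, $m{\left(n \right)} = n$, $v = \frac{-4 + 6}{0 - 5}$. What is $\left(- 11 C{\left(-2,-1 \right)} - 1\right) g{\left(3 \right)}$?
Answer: $\frac{249}{5} \approx 49.8$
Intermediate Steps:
$v = - \frac{2}{5}$ ($v = \frac{2}{-5} = 2 \left(- \frac{1}{5}\right) = - \frac{2}{5} \approx -0.4$)
$C{\left(d,f \right)} = \frac{8 f}{5}$ ($C{\left(d,f \right)} = f + \left(- \frac{2}{5} - -1\right) f = f + \left(- \frac{2}{5} + 1\right) f = f + \frac{3 f}{5} = \frac{8 f}{5}$)
$\left(- 11 C{\left(-2,-1 \right)} - 1\right) g{\left(3 \right)} = \left(- 11 \cdot \frac{8}{5} \left(-1\right) - 1\right) 3 = \left(\left(-11\right) \left(- \frac{8}{5}\right) - 1\right) 3 = \left(\frac{88}{5} - 1\right) 3 = \frac{83}{5} \cdot 3 = \frac{249}{5}$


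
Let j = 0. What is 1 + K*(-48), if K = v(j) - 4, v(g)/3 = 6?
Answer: -671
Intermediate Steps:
v(g) = 18 (v(g) = 3*6 = 18)
K = 14 (K = 18 - 4 = 14)
1 + K*(-48) = 1 + 14*(-48) = 1 - 672 = -671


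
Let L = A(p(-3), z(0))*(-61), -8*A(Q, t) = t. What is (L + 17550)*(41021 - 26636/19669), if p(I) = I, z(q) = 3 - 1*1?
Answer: 3334568101929/4628 ≈ 7.2052e+8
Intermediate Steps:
z(q) = 2 (z(q) = 3 - 1 = 2)
A(Q, t) = -t/8
L = 61/4 (L = -1/8*2*(-61) = -1/4*(-61) = 61/4 ≈ 15.250)
(L + 17550)*(41021 - 26636/19669) = (61/4 + 17550)*(41021 - 26636/19669) = 70261*(41021 - 26636*1/19669)/4 = 70261*(41021 - 26636/19669)/4 = (70261/4)*(806815413/19669) = 3334568101929/4628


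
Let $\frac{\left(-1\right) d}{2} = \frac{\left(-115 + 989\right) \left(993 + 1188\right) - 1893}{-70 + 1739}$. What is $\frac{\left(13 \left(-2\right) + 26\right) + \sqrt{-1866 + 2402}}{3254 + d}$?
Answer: $\frac{1669 \sqrt{134}}{811162} \approx 0.023818$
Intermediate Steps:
$d = - \frac{3808602}{1669}$ ($d = - 2 \frac{\left(-115 + 989\right) \left(993 + 1188\right) - 1893}{-70 + 1739} = - 2 \frac{874 \cdot 2181 - 1893}{1669} = - 2 \left(1906194 - 1893\right) \frac{1}{1669} = - 2 \cdot 1904301 \cdot \frac{1}{1669} = \left(-2\right) \frac{1904301}{1669} = - \frac{3808602}{1669} \approx -2282.0$)
$\frac{\left(13 \left(-2\right) + 26\right) + \sqrt{-1866 + 2402}}{3254 + d} = \frac{\left(13 \left(-2\right) + 26\right) + \sqrt{-1866 + 2402}}{3254 - \frac{3808602}{1669}} = \frac{\left(-26 + 26\right) + \sqrt{536}}{\frac{1622324}{1669}} = \left(0 + 2 \sqrt{134}\right) \frac{1669}{1622324} = 2 \sqrt{134} \cdot \frac{1669}{1622324} = \frac{1669 \sqrt{134}}{811162}$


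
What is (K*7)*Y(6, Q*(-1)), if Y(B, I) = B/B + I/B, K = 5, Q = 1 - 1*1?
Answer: 35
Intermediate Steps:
Q = 0 (Q = 1 - 1 = 0)
Y(B, I) = 1 + I/B
(K*7)*Y(6, Q*(-1)) = (5*7)*((6 + 0*(-1))/6) = 35*((6 + 0)/6) = 35*((⅙)*6) = 35*1 = 35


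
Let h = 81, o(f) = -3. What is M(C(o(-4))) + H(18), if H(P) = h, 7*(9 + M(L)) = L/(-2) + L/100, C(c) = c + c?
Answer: 3621/50 ≈ 72.420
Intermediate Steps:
C(c) = 2*c
M(L) = -9 - 7*L/100 (M(L) = -9 + (L/(-2) + L/100)/7 = -9 + (L*(-½) + L*(1/100))/7 = -9 + (-L/2 + L/100)/7 = -9 + (-49*L/100)/7 = -9 - 7*L/100)
H(P) = 81
M(C(o(-4))) + H(18) = (-9 - 7*(-3)/50) + 81 = (-9 - 7/100*(-6)) + 81 = (-9 + 21/50) + 81 = -429/50 + 81 = 3621/50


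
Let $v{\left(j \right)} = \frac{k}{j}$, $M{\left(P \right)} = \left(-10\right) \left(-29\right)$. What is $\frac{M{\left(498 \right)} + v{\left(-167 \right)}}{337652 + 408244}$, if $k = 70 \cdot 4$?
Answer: $\frac{8025}{20760772} \approx 0.00038655$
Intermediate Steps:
$M{\left(P \right)} = 290$
$k = 280$
$v{\left(j \right)} = \frac{280}{j}$
$\frac{M{\left(498 \right)} + v{\left(-167 \right)}}{337652 + 408244} = \frac{290 + \frac{280}{-167}}{337652 + 408244} = \frac{290 + 280 \left(- \frac{1}{167}\right)}{745896} = \left(290 - \frac{280}{167}\right) \frac{1}{745896} = \frac{48150}{167} \cdot \frac{1}{745896} = \frac{8025}{20760772}$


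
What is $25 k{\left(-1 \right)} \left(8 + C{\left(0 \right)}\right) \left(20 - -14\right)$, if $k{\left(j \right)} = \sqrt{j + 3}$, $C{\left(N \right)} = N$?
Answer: $6800 \sqrt{2} \approx 9616.7$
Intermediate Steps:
$k{\left(j \right)} = \sqrt{3 + j}$
$25 k{\left(-1 \right)} \left(8 + C{\left(0 \right)}\right) \left(20 - -14\right) = 25 \sqrt{3 - 1} \left(8 + 0\right) \left(20 - -14\right) = 25 \sqrt{2} \cdot 8 \left(20 + 14\right) = 25 \sqrt{2} \cdot 8 \cdot 34 = 25 \sqrt{2} \cdot 272 = 6800 \sqrt{2}$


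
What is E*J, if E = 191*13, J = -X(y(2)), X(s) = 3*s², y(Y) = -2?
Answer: -29796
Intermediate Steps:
J = -12 (J = -3*(-2)² = -3*4 = -1*12 = -12)
E = 2483
E*J = 2483*(-12) = -29796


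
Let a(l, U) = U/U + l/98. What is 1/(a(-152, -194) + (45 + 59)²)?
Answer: 49/529957 ≈ 9.2460e-5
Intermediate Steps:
a(l, U) = 1 + l/98 (a(l, U) = 1 + l*(1/98) = 1 + l/98)
1/(a(-152, -194) + (45 + 59)²) = 1/((1 + (1/98)*(-152)) + (45 + 59)²) = 1/((1 - 76/49) + 104²) = 1/(-27/49 + 10816) = 1/(529957/49) = 49/529957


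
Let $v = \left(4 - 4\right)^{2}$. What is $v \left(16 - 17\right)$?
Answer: $0$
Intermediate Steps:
$v = 0$ ($v = 0^{2} = 0$)
$v \left(16 - 17\right) = 0 \left(16 - 17\right) = 0 \left(-1\right) = 0$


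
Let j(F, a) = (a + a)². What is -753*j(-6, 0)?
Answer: 0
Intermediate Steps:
j(F, a) = 4*a² (j(F, a) = (2*a)² = 4*a²)
-753*j(-6, 0) = -3012*0² = -3012*0 = -753*0 = 0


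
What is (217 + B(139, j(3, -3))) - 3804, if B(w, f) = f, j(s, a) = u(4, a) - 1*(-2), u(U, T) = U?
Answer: -3581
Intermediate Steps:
j(s, a) = 6 (j(s, a) = 4 - 1*(-2) = 4 + 2 = 6)
(217 + B(139, j(3, -3))) - 3804 = (217 + 6) - 3804 = 223 - 3804 = -3581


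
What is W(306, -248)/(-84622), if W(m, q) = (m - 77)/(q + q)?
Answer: 229/41972512 ≈ 5.4559e-6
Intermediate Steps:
W(m, q) = (-77 + m)/(2*q) (W(m, q) = (-77 + m)/((2*q)) = (-77 + m)*(1/(2*q)) = (-77 + m)/(2*q))
W(306, -248)/(-84622) = ((1/2)*(-77 + 306)/(-248))/(-84622) = ((1/2)*(-1/248)*229)*(-1/84622) = -229/496*(-1/84622) = 229/41972512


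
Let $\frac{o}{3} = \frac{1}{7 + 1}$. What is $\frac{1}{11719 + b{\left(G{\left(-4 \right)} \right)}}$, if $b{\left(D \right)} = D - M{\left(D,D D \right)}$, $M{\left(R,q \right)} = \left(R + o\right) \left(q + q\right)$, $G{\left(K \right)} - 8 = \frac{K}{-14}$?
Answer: $\frac{343}{3614574} \approx 9.4894 \cdot 10^{-5}$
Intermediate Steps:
$G{\left(K \right)} = 8 - \frac{K}{14}$ ($G{\left(K \right)} = 8 + \frac{K}{-14} = 8 + K \left(- \frac{1}{14}\right) = 8 - \frac{K}{14}$)
$o = \frac{3}{8}$ ($o = \frac{3}{7 + 1} = \frac{3}{8} \approx 0.375$)
$M{\left(R,q \right)} = 2 q \left(\frac{3}{8} + R\right)$ ($M{\left(R,q \right)} = \left(R + \frac{3}{8}\right) \left(q + q\right) = \left(\frac{3}{8} + R\right) 2 q = 2 q \left(\frac{3}{8} + R\right)$)
$b{\left(D \right)} = D - \frac{D^{2} \left(3 + 8 D\right)}{4}$ ($b{\left(D \right)} = D - \frac{D D \left(3 + 8 D\right)}{4} = D - \frac{D^{2} \left(3 + 8 D\right)}{4}$)
$\frac{1}{11719 + b{\left(G{\left(-4 \right)} \right)}} = \frac{1}{11719 + \frac{\left(8 - - \frac{2}{7}\right) \left(4 - \left(8 - - \frac{2}{7}\right) \left(3 + 8 \left(8 - - \frac{2}{7}\right)\right)\right)}{4}} = \frac{1}{11719 + \frac{\left(8 + \frac{2}{7}\right) \left(4 - \left(8 + \frac{2}{7}\right) \left(3 + 8 \left(8 + \frac{2}{7}\right)\right)\right)}{4}} = \frac{1}{11719 + \frac{1}{4} \cdot \frac{58}{7} \left(4 - \frac{58 \left(3 + 8 \cdot \frac{58}{7}\right)}{7}\right)} = \frac{1}{11719 + \frac{1}{4} \cdot \frac{58}{7} \left(4 - \frac{58 \left(3 + \frac{464}{7}\right)}{7}\right)} = \frac{1}{11719 + \frac{1}{4} \cdot \frac{58}{7} \left(4 - \frac{58}{7} \cdot \frac{485}{7}\right)} = \frac{1}{11719 + \frac{1}{4} \cdot \frac{58}{7} \left(4 - \frac{28130}{49}\right)} = \frac{1}{11719 + \frac{1}{4} \cdot \frac{58}{7} \left(- \frac{27934}{49}\right)} = \frac{1}{11719 - \frac{405043}{343}} = \frac{1}{\frac{3614574}{343}} = \frac{343}{3614574}$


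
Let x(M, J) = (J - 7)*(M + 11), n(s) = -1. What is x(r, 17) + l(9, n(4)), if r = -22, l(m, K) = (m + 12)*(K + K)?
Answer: -152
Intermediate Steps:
l(m, K) = 2*K*(12 + m) (l(m, K) = (12 + m)*(2*K) = 2*K*(12 + m))
x(M, J) = (-7 + J)*(11 + M)
x(r, 17) + l(9, n(4)) = (-77 - 7*(-22) + 11*17 + 17*(-22)) + 2*(-1)*(12 + 9) = (-77 + 154 + 187 - 374) + 2*(-1)*21 = -110 - 42 = -152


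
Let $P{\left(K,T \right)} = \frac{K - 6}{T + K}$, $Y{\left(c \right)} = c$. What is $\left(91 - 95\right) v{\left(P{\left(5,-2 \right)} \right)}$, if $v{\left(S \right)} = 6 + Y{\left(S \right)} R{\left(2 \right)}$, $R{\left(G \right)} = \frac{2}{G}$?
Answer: $- \frac{68}{3} \approx -22.667$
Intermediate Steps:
$P{\left(K,T \right)} = \frac{-6 + K}{K + T}$
$v{\left(S \right)} = 6 + S$ ($v{\left(S \right)} = 6 + S \frac{2}{2} = 6 + S 2 \cdot \frac{1}{2} = 6 + S 1 = 6 + S$)
$\left(91 - 95\right) v{\left(P{\left(5,-2 \right)} \right)} = \left(91 - 95\right) \left(6 + \frac{-6 + 5}{5 - 2}\right) = \left(91 - 95\right) \left(6 + \frac{1}{3} \left(-1\right)\right) = - 4 \left(6 + \frac{1}{3} \left(-1\right)\right) = - 4 \left(6 - \frac{1}{3}\right) = \left(-4\right) \frac{17}{3} = - \frac{68}{3}$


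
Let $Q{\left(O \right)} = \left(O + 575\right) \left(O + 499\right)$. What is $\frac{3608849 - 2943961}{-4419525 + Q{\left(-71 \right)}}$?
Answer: $- \frac{664888}{4203813} \approx -0.15816$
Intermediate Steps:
$Q{\left(O \right)} = \left(499 + O\right) \left(575 + O\right)$ ($Q{\left(O \right)} = \left(575 + O\right) \left(499 + O\right) = \left(499 + O\right) \left(575 + O\right)$)
$\frac{3608849 - 2943961}{-4419525 + Q{\left(-71 \right)}} = \frac{3608849 - 2943961}{-4419525 + \left(286925 + \left(-71\right)^{2} + 1074 \left(-71\right)\right)} = \frac{664888}{-4419525 + \left(286925 + 5041 - 76254\right)} = \frac{664888}{-4419525 + 215712} = \frac{664888}{-4203813} = 664888 \left(- \frac{1}{4203813}\right) = - \frac{664888}{4203813}$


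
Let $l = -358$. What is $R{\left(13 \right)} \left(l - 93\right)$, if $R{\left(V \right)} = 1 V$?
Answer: $-5863$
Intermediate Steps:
$R{\left(V \right)} = V$
$R{\left(13 \right)} \left(l - 93\right) = 13 \left(-358 - 93\right) = 13 \left(-451\right) = -5863$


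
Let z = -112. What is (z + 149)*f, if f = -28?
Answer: -1036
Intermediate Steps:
(z + 149)*f = (-112 + 149)*(-28) = 37*(-28) = -1036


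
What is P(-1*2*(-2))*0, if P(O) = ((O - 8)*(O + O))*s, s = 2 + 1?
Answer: 0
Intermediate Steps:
s = 3
P(O) = 6*O*(-8 + O) (P(O) = ((O - 8)*(O + O))*3 = ((-8 + O)*(2*O))*3 = (2*O*(-8 + O))*3 = 6*O*(-8 + O))
P(-1*2*(-2))*0 = (6*(-1*2*(-2))*(-8 - 1*2*(-2)))*0 = (6*(-2*(-2))*(-8 - 2*(-2)))*0 = (6*4*(-8 + 4))*0 = (6*4*(-4))*0 = -96*0 = 0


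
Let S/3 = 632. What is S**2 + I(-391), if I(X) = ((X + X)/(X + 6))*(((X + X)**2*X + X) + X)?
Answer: -185597408652/385 ≈ -4.8207e+8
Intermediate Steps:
S = 1896 (S = 3*632 = 1896)
I(X) = 2*X*(2*X + 4*X**3)/(6 + X) (I(X) = ((2*X)/(6 + X))*(((2*X)**2*X + X) + X) = (2*X/(6 + X))*(((4*X**2)*X + X) + X) = (2*X/(6 + X))*((4*X**3 + X) + X) = (2*X/(6 + X))*((X + 4*X**3) + X) = (2*X/(6 + X))*(2*X + 4*X**3) = 2*X*(2*X + 4*X**3)/(6 + X))
S**2 + I(-391) = 1896**2 + (-391)**2*(4 + 8*(-391)**2)/(6 - 391) = 3594816 + 152881*(4 + 8*152881)/(-385) = 3594816 + 152881*(-1/385)*(4 + 1223048) = 3594816 + 152881*(-1/385)*1223052 = 3594816 - 186981412812/385 = -185597408652/385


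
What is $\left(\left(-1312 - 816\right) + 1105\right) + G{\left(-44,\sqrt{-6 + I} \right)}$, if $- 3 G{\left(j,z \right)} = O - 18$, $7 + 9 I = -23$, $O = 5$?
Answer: $- \frac{3056}{3} \approx -1018.7$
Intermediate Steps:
$I = - \frac{10}{3}$ ($I = - \frac{7}{9} + \frac{1}{9} \left(-23\right) = - \frac{7}{9} - \frac{23}{9} = - \frac{10}{3} \approx -3.3333$)
$G{\left(j,z \right)} = \frac{13}{3}$ ($G{\left(j,z \right)} = - \frac{5 - 18}{3} = \left(- \frac{1}{3}\right) \left(-13\right) = \frac{13}{3}$)
$\left(\left(-1312 - 816\right) + 1105\right) + G{\left(-44,\sqrt{-6 + I} \right)} = \left(\left(-1312 - 816\right) + 1105\right) + \frac{13}{3} = \left(-2128 + 1105\right) + \frac{13}{3} = -1023 + \frac{13}{3} = - \frac{3056}{3}$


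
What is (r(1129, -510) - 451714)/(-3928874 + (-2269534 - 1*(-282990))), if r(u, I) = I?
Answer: 226112/2957709 ≈ 0.076448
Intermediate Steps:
(r(1129, -510) - 451714)/(-3928874 + (-2269534 - 1*(-282990))) = (-510 - 451714)/(-3928874 + (-2269534 - 1*(-282990))) = -452224/(-3928874 + (-2269534 + 282990)) = -452224/(-3928874 - 1986544) = -452224/(-5915418) = -452224*(-1/5915418) = 226112/2957709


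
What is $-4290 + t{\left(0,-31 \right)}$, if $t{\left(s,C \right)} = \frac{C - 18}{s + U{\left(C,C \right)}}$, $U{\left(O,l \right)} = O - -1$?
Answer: $- \frac{128651}{30} \approx -4288.4$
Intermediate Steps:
$U{\left(O,l \right)} = 1 + O$ ($U{\left(O,l \right)} = O + 1 = 1 + O$)
$t{\left(s,C \right)} = \frac{-18 + C}{1 + C + s}$ ($t{\left(s,C \right)} = \frac{C - 18}{s + \left(1 + C\right)} = \frac{-18 + C}{1 + C + s}$)
$-4290 + t{\left(0,-31 \right)} = -4290 + \frac{-18 - 31}{1 - 31 + 0} = -4290 + \frac{1}{-30} \left(-49\right) = -4290 - - \frac{49}{30} = -4290 + \frac{49}{30} = - \frac{128651}{30}$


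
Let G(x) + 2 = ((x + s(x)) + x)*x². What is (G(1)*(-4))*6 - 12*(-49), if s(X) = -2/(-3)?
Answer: 572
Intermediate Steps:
s(X) = ⅔ (s(X) = -2*(-⅓) = ⅔)
G(x) = -2 + x²*(⅔ + 2*x) (G(x) = -2 + ((x + ⅔) + x)*x² = -2 + ((⅔ + x) + x)*x² = -2 + (⅔ + 2*x)*x² = -2 + x²*(⅔ + 2*x))
(G(1)*(-4))*6 - 12*(-49) = ((-2 + 2*1³ + (⅔)*1²)*(-4))*6 - 12*(-49) = ((-2 + 2*1 + (⅔)*1)*(-4))*6 + 588 = ((-2 + 2 + ⅔)*(-4))*6 + 588 = ((⅔)*(-4))*6 + 588 = -8/3*6 + 588 = -16 + 588 = 572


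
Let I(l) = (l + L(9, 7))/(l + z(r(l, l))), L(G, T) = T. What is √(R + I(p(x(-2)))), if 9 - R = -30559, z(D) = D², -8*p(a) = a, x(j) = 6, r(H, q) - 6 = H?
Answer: 14*√28703103/429 ≈ 174.84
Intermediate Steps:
r(H, q) = 6 + H
p(a) = -a/8
I(l) = (7 + l)/(l + (6 + l)²) (I(l) = (l + 7)/(l + (6 + l)²) = (7 + l)/(l + (6 + l)²))
R = 30568 (R = 9 - 1*(-30559) = 9 + 30559 = 30568)
√(R + I(p(x(-2)))) = √(30568 + (7 - ⅛*6)/(-⅛*6 + (6 - ⅛*6)²)) = √(30568 + (7 - ¾)/(-¾ + (6 - ¾)²)) = √(30568 + (25/4)/(-¾ + (21/4)²)) = √(30568 + (25/4)/(-¾ + 441/16)) = √(30568 + (25/4)/(429/16)) = √(30568 + (16/429)*(25/4)) = √(30568 + 100/429) = √(13113772/429) = 14*√28703103/429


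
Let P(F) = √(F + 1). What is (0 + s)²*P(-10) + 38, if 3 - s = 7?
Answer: 38 + 48*I ≈ 38.0 + 48.0*I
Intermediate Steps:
s = -4 (s = 3 - 1*7 = 3 - 7 = -4)
P(F) = √(1 + F)
(0 + s)²*P(-10) + 38 = (0 - 4)²*√(1 - 10) + 38 = (-4)²*√(-9) + 38 = 16*(3*I) + 38 = 48*I + 38 = 38 + 48*I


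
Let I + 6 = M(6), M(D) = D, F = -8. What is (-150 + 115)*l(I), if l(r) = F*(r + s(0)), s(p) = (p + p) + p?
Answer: 0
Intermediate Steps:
I = 0 (I = -6 + 6 = 0)
s(p) = 3*p (s(p) = 2*p + p = 3*p)
l(r) = -8*r (l(r) = -8*(r + 3*0) = -8*(r + 0) = -8*r)
(-150 + 115)*l(I) = (-150 + 115)*(-8*0) = -35*0 = 0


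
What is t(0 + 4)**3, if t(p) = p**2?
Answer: 4096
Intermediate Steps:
t(0 + 4)**3 = ((0 + 4)**2)**3 = (4**2)**3 = 16**3 = 4096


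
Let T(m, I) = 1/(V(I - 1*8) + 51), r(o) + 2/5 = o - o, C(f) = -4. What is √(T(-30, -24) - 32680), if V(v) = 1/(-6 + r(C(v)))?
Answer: 2*I*√21627030914/1627 ≈ 180.78*I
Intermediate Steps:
r(o) = -⅖ (r(o) = -⅖ + (o - o) = -⅖ + 0 = -⅖)
V(v) = -5/32 (V(v) = 1/(-6 - ⅖) = 1/(-32/5) = -5/32)
T(m, I) = 32/1627 (T(m, I) = 1/(-5/32 + 51) = 1/(1627/32) = 32/1627)
√(T(-30, -24) - 32680) = √(32/1627 - 32680) = √(-53170328/1627) = 2*I*√21627030914/1627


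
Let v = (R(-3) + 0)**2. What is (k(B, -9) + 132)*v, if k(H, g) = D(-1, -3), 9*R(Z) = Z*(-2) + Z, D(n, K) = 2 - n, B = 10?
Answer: 15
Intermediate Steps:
R(Z) = -Z/9 (R(Z) = (Z*(-2) + Z)/9 = (-2*Z + Z)/9 = (-Z)/9 = -Z/9)
v = 1/9 (v = (-1/9*(-3) + 0)**2 = (1/3 + 0)**2 = (1/3)**2 = 1/9 ≈ 0.11111)
k(H, g) = 3 (k(H, g) = 2 - 1*(-1) = 2 + 1 = 3)
(k(B, -9) + 132)*v = (3 + 132)*(1/9) = 135*(1/9) = 15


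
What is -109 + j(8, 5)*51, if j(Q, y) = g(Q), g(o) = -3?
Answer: -262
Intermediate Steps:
j(Q, y) = -3
-109 + j(8, 5)*51 = -109 - 3*51 = -109 - 153 = -262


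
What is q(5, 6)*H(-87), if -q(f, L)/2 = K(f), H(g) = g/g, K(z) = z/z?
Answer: -2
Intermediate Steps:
K(z) = 1
H(g) = 1
q(f, L) = -2 (q(f, L) = -2*1 = -2)
q(5, 6)*H(-87) = -2*1 = -2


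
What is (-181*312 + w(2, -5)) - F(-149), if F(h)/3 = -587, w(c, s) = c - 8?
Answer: -54717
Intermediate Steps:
w(c, s) = -8 + c
F(h) = -1761 (F(h) = 3*(-587) = -1761)
(-181*312 + w(2, -5)) - F(-149) = (-181*312 + (-8 + 2)) - 1*(-1761) = (-56472 - 6) + 1761 = -56478 + 1761 = -54717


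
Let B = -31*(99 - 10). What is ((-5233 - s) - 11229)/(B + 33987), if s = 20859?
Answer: -37321/31228 ≈ -1.1951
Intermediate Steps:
B = -2759 (B = -31*89 = -2759)
((-5233 - s) - 11229)/(B + 33987) = ((-5233 - 1*20859) - 11229)/(-2759 + 33987) = ((-5233 - 20859) - 11229)/31228 = (-26092 - 11229)*(1/31228) = -37321*1/31228 = -37321/31228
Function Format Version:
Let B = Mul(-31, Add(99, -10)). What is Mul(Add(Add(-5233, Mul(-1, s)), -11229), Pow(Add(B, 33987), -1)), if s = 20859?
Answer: Rational(-37321, 31228) ≈ -1.1951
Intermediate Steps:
B = -2759 (B = Mul(-31, 89) = -2759)
Mul(Add(Add(-5233, Mul(-1, s)), -11229), Pow(Add(B, 33987), -1)) = Mul(Add(Add(-5233, Mul(-1, 20859)), -11229), Pow(Add(-2759, 33987), -1)) = Mul(Add(Add(-5233, -20859), -11229), Pow(31228, -1)) = Mul(Add(-26092, -11229), Rational(1, 31228)) = Mul(-37321, Rational(1, 31228)) = Rational(-37321, 31228)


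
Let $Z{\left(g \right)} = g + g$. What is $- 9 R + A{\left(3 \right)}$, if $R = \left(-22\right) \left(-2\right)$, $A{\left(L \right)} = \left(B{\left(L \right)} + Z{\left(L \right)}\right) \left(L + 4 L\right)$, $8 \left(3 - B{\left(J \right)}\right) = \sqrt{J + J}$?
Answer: $-261 - \frac{15 \sqrt{6}}{8} \approx -265.59$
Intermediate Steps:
$Z{\left(g \right)} = 2 g$
$B{\left(J \right)} = 3 - \frac{\sqrt{2} \sqrt{J}}{8}$ ($B{\left(J \right)} = 3 - \frac{\sqrt{J + J}}{8} = 3 - \frac{\sqrt{2 J}}{8} = 3 - \frac{\sqrt{2} \sqrt{J}}{8}$)
$A{\left(L \right)} = 5 L \left(3 + 2 L - \frac{\sqrt{2} \sqrt{L}}{8}\right)$ ($A{\left(L \right)} = \left(\left(3 - \frac{\sqrt{2} \sqrt{L}}{8}\right) + 2 L\right) \left(L + 4 L\right) = \left(3 + 2 L - \frac{\sqrt{2} \sqrt{L}}{8}\right) 5 L = 5 L \left(3 + 2 L - \frac{\sqrt{2} \sqrt{L}}{8}\right)$)
$R = 44$
$- 9 R + A{\left(3 \right)} = \left(-9\right) 44 + \frac{5}{8} \cdot 3 \left(24 + 16 \cdot 3 - \sqrt{2} \sqrt{3}\right) = -396 + \frac{5}{8} \cdot 3 \left(24 + 48 - \sqrt{6}\right) = -396 + \frac{5}{8} \cdot 3 \left(72 - \sqrt{6}\right) = -396 + \left(135 - \frac{15 \sqrt{6}}{8}\right) = -261 - \frac{15 \sqrt{6}}{8}$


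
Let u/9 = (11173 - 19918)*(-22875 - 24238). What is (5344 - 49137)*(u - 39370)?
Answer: -162383975195935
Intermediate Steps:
u = 3708028665 (u = 9*((11173 - 19918)*(-22875 - 24238)) = 9*(-8745*(-47113)) = 9*412003185 = 3708028665)
(5344 - 49137)*(u - 39370) = (5344 - 49137)*(3708028665 - 39370) = -43793*3707989295 = -162383975195935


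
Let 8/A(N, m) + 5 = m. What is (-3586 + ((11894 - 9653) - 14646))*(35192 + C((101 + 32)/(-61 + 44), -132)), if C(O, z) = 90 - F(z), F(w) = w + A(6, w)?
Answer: -77583950466/137 ≈ -5.6631e+8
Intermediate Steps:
A(N, m) = 8/(-5 + m)
F(w) = w + 8/(-5 + w)
C(O, z) = 90 - (8 + z*(-5 + z))/(-5 + z)
(-3586 + ((11894 - 9653) - 14646))*(35192 + C((101 + 32)/(-61 + 44), -132)) = (-3586 + ((11894 - 9653) - 14646))*(35192 + (-8 + (-5 - 132)*(90 - 1*(-132)))/(-5 - 132)) = (-3586 + (2241 - 14646))*(35192 + (-8 - 137*(90 + 132))/(-137)) = (-3586 - 12405)*(35192 - (-8 - 137*222)/137) = -15991*(35192 - (-8 - 30414)/137) = -15991*(35192 - 1/137*(-30422)) = -15991*(35192 + 30422/137) = -15991*4851726/137 = -77583950466/137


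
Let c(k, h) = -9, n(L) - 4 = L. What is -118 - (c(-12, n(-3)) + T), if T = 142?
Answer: -251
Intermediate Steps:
n(L) = 4 + L
-118 - (c(-12, n(-3)) + T) = -118 - (-9 + 142) = -118 - 1*133 = -118 - 133 = -251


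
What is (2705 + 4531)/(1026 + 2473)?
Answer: 7236/3499 ≈ 2.0680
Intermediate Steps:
(2705 + 4531)/(1026 + 2473) = 7236/3499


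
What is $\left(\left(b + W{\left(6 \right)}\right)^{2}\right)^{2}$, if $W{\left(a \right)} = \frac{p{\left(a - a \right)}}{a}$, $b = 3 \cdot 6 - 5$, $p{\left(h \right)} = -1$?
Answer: $\frac{35153041}{1296} \approx 27124.0$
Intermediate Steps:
$b = 13$ ($b = 18 - 5 = 13$)
$W{\left(a \right)} = - \frac{1}{a}$
$\left(\left(b + W{\left(6 \right)}\right)^{2}\right)^{2} = \left(\left(13 - \frac{1}{6}\right)^{2}\right)^{2} = \left(\left(\frac{77}{6}\right)^{2}\right)^{2} = \left(\frac{5929}{36}\right)^{2} = \frac{35153041}{1296}$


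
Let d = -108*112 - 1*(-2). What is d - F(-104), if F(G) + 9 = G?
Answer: -11981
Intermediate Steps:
F(G) = -9 + G
d = -12094 (d = -12096 + 2 = -12094)
d - F(-104) = -12094 - (-9 - 104) = -12094 - 1*(-113) = -12094 + 113 = -11981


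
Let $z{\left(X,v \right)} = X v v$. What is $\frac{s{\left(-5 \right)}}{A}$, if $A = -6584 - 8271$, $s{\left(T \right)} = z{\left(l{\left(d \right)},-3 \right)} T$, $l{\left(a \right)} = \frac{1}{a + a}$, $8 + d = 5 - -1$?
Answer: $- \frac{9}{11884} \approx -0.00075732$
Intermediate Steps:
$d = -2$ ($d = -8 + \left(5 - -1\right) = -8 + \left(5 + 1\right) = -8 + 6 = -2$)
$l{\left(a \right)} = \frac{1}{2 a}$
$z{\left(X,v \right)} = X v^{2}$
$s{\left(T \right)} = - \frac{9 T}{4}$ ($s{\left(T \right)} = \frac{1}{2 \left(-2\right)} \left(-3\right)^{2} T = \frac{1}{2} \left(- \frac{1}{2}\right) 9 T = \left(- \frac{1}{4}\right) 9 T = - \frac{9 T}{4}$)
$A = -14855$
$\frac{s{\left(-5 \right)}}{A} = \frac{\left(- \frac{9}{4}\right) \left(-5\right)}{-14855} = \frac{45}{4} \left(- \frac{1}{14855}\right) = - \frac{9}{11884}$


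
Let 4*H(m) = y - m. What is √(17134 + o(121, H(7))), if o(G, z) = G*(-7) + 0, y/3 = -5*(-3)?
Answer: √16287 ≈ 127.62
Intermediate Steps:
y = 45 (y = 3*(-5*(-3)) = 3*15 = 45)
H(m) = 45/4 - m/4 (H(m) = (45 - m)/4 = 45/4 - m/4)
o(G, z) = -7*G (o(G, z) = -7*G + 0 = -7*G)
√(17134 + o(121, H(7))) = √(17134 - 7*121) = √(17134 - 847) = √16287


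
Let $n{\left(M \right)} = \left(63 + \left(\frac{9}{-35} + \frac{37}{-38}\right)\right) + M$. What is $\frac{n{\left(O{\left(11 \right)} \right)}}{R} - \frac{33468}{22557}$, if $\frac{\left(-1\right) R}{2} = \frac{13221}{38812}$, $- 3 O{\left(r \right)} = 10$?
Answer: $- \frac{17304797305883}{198320354505} \approx -87.257$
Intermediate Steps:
$O{\left(r \right)} = - \frac{10}{3}$ ($O{\left(r \right)} = \left(- \frac{1}{3}\right) 10 = - \frac{10}{3}$)
$n{\left(M \right)} = \frac{82153}{1330} + M$ ($n{\left(M \right)} = \left(63 + \left(9 \left(- \frac{1}{35}\right) + 37 \left(- \frac{1}{38}\right)\right)\right) + M = \left(63 - \frac{1637}{1330}\right) + M = \frac{82153}{1330} + M$)
$R = - \frac{13221}{19406}$ ($R = - 2 \cdot \frac{13221}{38812} = - 2 \cdot 13221 \cdot \frac{1}{38812} = \left(-2\right) \frac{13221}{38812} = - \frac{13221}{19406} \approx -0.68128$)
$\frac{n{\left(O{\left(11 \right)} \right)}}{R} - \frac{33468}{22557} = \frac{\frac{82153}{1330} - \frac{10}{3}}{- \frac{13221}{19406}} - \frac{33468}{22557} = \frac{233159}{3990} \left(- \frac{19406}{13221}\right) - \frac{11156}{7519} = - \frac{2262341777}{26375895} - \frac{11156}{7519} = - \frac{17304797305883}{198320354505}$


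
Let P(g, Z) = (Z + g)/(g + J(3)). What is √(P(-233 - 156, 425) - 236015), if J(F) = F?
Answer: I*√8791326209/193 ≈ 485.81*I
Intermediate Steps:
P(g, Z) = (Z + g)/(3 + g) (P(g, Z) = (Z + g)/(g + 3) = (Z + g)/(3 + g))
√(P(-233 - 156, 425) - 236015) = √((425 + (-233 - 156))/(3 + (-233 - 156)) - 236015) = √((425 - 389)/(3 - 389) - 236015) = √(36/(-386) - 236015) = √(-1/386*36 - 236015) = √(-18/193 - 236015) = √(-45550913/193) = I*√8791326209/193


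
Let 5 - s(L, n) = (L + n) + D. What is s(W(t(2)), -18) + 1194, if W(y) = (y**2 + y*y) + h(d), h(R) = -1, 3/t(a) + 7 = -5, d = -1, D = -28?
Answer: 9967/8 ≈ 1245.9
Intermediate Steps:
t(a) = -1/4 (t(a) = 3/(-7 - 5) = 3/(-12) = 3*(-1/12) = -1/4)
W(y) = -1 + 2*y**2 (W(y) = (y**2 + y*y) - 1 = (y**2 + y**2) - 1 = 2*y**2 - 1 = -1 + 2*y**2)
s(L, n) = 33 - L - n (s(L, n) = 5 - ((L + n) - 28) = 5 - (-28 + L + n) = 5 + (28 - L - n) = 33 - L - n)
s(W(t(2)), -18) + 1194 = (33 - (-1 + 2*(-1/4)**2) - 1*(-18)) + 1194 = (33 - (-1 + 2*(1/16)) + 18) + 1194 = (33 - (-1 + 1/8) + 18) + 1194 = (33 - 1*(-7/8) + 18) + 1194 = (33 + 7/8 + 18) + 1194 = 415/8 + 1194 = 9967/8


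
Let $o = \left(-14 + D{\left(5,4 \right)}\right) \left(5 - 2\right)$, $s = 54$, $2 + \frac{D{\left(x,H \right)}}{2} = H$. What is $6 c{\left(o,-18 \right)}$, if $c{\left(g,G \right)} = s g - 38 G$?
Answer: $-5616$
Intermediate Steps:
$D{\left(x,H \right)} = -4 + 2 H$
$o = -30$ ($o = \left(-14 + \left(-4 + 2 \cdot 4\right)\right) \left(5 - 2\right) = \left(-14 + \left(-4 + 8\right)\right) 3 = \left(-14 + 4\right) 3 = \left(-10\right) 3 = -30$)
$c{\left(g,G \right)} = - 38 G + 54 g$ ($c{\left(g,G \right)} = 54 g - 38 G = - 38 G + 54 g$)
$6 c{\left(o,-18 \right)} = 6 \left(\left(-38\right) \left(-18\right) + 54 \left(-30\right)\right) = 6 \left(684 - 1620\right) = 6 \left(-936\right) = -5616$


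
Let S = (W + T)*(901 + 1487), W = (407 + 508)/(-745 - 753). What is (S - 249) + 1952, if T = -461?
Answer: -824367095/749 ≈ -1.1006e+6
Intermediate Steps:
W = -915/1498 (W = 915/(-1498) = 915*(-1/1498) = -915/1498 ≈ -0.61081)
S = -825642642/749 (S = (-915/1498 - 461)*(901 + 1487) = -691493/1498*2388 = -825642642/749 ≈ -1.1023e+6)
(S - 249) + 1952 = (-825642642/749 - 249) + 1952 = -825829143/749 + 1952 = -824367095/749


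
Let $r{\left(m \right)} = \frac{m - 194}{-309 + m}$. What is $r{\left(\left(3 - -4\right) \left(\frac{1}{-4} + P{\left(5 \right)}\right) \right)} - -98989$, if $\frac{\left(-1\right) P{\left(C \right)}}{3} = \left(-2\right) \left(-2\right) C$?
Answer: $\frac{289347310}{2923} \approx 98990.0$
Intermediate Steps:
$P{\left(C \right)} = - 12 C$ ($P{\left(C \right)} = - 3 \left(-2\right) \left(-2\right) C = - 3 \cdot 4 C = - 12 C$)
$r{\left(m \right)} = \frac{-194 + m}{-309 + m}$
$r{\left(\left(3 - -4\right) \left(\frac{1}{-4} + P{\left(5 \right)}\right) \right)} - -98989 = \frac{-194 + \left(3 - -4\right) \left(\frac{1}{-4} - 60\right)}{-309 + \left(3 - -4\right) \left(\frac{1}{-4} - 60\right)} - -98989 = \frac{-194 + \left(3 + 4\right) \left(- \frac{1}{4} - 60\right)}{-309 + \left(3 + 4\right) \left(- \frac{1}{4} - 60\right)} + 98989 = \frac{-194 + 7 \left(- \frac{241}{4}\right)}{-309 + 7 \left(- \frac{241}{4}\right)} + 98989 = \frac{-194 - \frac{1687}{4}}{-309 - \frac{1687}{4}} + 98989 = \frac{1}{- \frac{2923}{4}} \left(- \frac{2463}{4}\right) + 98989 = \left(- \frac{4}{2923}\right) \left(- \frac{2463}{4}\right) + 98989 = \frac{2463}{2923} + 98989 = \frac{289347310}{2923}$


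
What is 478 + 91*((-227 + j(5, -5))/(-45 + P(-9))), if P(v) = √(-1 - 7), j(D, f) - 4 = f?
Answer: 100286/107 + 2184*I*√2/107 ≈ 937.25 + 28.866*I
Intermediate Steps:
j(D, f) = 4 + f
P(v) = 2*I*√2 (P(v) = √(-8) = 2*I*√2)
478 + 91*((-227 + j(5, -5))/(-45 + P(-9))) = 478 + 91*((-227 + (4 - 5))/(-45 + 2*I*√2)) = 478 + 91*((-227 - 1)/(-45 + 2*I*√2)) = 478 + 91*(-228/(-45 + 2*I*√2)) = 478 - 20748/(-45 + 2*I*√2)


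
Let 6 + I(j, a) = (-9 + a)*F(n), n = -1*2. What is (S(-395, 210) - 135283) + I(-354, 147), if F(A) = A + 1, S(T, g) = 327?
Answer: -135100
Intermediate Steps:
n = -2
F(A) = 1 + A
I(j, a) = 3 - a (I(j, a) = -6 + (-9 + a)*(1 - 2) = -6 + (-9 + a)*(-1) = -6 + (9 - a) = 3 - a)
(S(-395, 210) - 135283) + I(-354, 147) = (327 - 135283) + (3 - 1*147) = -134956 + (3 - 147) = -134956 - 144 = -135100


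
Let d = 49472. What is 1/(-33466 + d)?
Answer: 1/16006 ≈ 6.2477e-5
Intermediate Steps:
1/(-33466 + d) = 1/(-33466 + 49472) = 1/16006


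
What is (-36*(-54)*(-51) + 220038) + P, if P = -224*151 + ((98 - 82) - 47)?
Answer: 87039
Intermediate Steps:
P = -33855 (P = -33824 + (16 - 47) = -33824 - 31 = -33855)
(-36*(-54)*(-51) + 220038) + P = (-36*(-54)*(-51) + 220038) - 33855 = (1944*(-51) + 220038) - 33855 = (-99144 + 220038) - 33855 = 120894 - 33855 = 87039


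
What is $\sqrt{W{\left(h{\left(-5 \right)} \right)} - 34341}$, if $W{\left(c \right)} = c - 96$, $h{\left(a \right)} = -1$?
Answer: $i \sqrt{34438} \approx 185.57 i$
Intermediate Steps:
$W{\left(c \right)} = -96 + c$
$\sqrt{W{\left(h{\left(-5 \right)} \right)} - 34341} = \sqrt{\left(-96 - 1\right) - 34341} = \sqrt{-97 - 34341} = \sqrt{-34438} = i \sqrt{34438}$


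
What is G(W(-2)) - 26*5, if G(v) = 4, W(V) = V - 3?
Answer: -126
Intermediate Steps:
W(V) = -3 + V
G(W(-2)) - 26*5 = 4 - 26*5 = 4 - 130 = -126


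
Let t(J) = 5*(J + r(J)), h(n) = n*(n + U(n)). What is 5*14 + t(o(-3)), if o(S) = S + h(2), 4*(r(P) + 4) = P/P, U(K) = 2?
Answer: 305/4 ≈ 76.250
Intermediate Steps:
h(n) = n*(2 + n) (h(n) = n*(n + 2) = n*(2 + n))
r(P) = -15/4 (r(P) = -4 + (P/P)/4 = -4 + (¼)*1 = -4 + ¼ = -15/4)
o(S) = 8 + S (o(S) = S + 2*(2 + 2) = S + 2*4 = S + 8 = 8 + S)
t(J) = -75/4 + 5*J (t(J) = 5*(J - 15/4) = 5*(-15/4 + J) = -75/4 + 5*J)
5*14 + t(o(-3)) = 5*14 + (-75/4 + 5*(8 - 3)) = 70 + (-75/4 + 5*5) = 70 + (-75/4 + 25) = 70 + 25/4 = 305/4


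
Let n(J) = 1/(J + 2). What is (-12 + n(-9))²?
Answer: 7225/49 ≈ 147.45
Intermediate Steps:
n(J) = 1/(2 + J)
(-12 + n(-9))² = (-12 + 1/(2 - 9))² = (-12 + 1/(-7))² = (-12 - ⅐)² = (-85/7)² = 7225/49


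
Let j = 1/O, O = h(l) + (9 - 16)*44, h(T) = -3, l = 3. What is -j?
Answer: 1/311 ≈ 0.0032154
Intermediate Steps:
O = -311 (O = -3 + (9 - 16)*44 = -3 - 7*44 = -3 - 308 = -311)
j = -1/311 (j = 1/(-311) = -1/311 ≈ -0.0032154)
-j = -1*(-1/311) = 1/311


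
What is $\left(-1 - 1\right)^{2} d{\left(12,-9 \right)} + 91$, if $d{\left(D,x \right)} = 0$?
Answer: $91$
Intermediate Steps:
$\left(-1 - 1\right)^{2} d{\left(12,-9 \right)} + 91 = \left(-1 - 1\right)^{2} \cdot 0 + 91 = \left(-2\right)^{2} \cdot 0 + 91 = 4 \cdot 0 + 91 = 0 + 91 = 91$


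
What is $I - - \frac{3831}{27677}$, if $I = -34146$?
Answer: $- \frac{945055011}{27677} \approx -34146.0$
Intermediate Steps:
$I - - \frac{3831}{27677} = -34146 - - \frac{3831}{27677} = -34146 + \frac{3831}{27677} = - \frac{945055011}{27677}$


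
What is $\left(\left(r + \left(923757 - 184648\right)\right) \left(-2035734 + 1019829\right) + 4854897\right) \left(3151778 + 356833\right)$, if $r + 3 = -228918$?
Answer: $-1818504959718127473$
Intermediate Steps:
$r = -228921$ ($r = -3 - 228918 = -228921$)
$\left(\left(r + \left(923757 - 184648\right)\right) \left(-2035734 + 1019829\right) + 4854897\right) \left(3151778 + 356833\right) = \left(\left(-228921 + \left(923757 - 184648\right)\right) \left(-2035734 + 1019829\right) + 4854897\right) \left(3151778 + 356833\right) = \left(\left(-228921 + \left(923757 - 184648\right)\right) \left(-1015905\right) + 4854897\right) 3508611 = \left(\left(-228921 + 739109\right) \left(-1015905\right) + 4854897\right) 3508611 = \left(510188 \left(-1015905\right) + 4854897\right) 3508611 = \left(-518302540140 + 4854897\right) 3508611 = \left(-518297685243\right) 3508611 = -1818504959718127473$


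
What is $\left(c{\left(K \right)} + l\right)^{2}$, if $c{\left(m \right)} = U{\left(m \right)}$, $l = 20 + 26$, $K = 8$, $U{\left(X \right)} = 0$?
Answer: $2116$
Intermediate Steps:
$l = 46$
$c{\left(m \right)} = 0$
$\left(c{\left(K \right)} + l\right)^{2} = \left(0 + 46\right)^{2} = 46^{2} = 2116$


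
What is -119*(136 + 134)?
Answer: -32130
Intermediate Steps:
-119*(136 + 134) = -119*270 = -32130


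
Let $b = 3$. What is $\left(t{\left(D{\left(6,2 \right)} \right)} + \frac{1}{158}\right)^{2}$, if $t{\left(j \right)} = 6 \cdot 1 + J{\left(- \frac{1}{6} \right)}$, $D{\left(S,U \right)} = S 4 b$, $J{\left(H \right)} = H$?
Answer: $\frac{1915456}{56169} \approx 34.102$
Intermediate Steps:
$D{\left(S,U \right)} = 12 S$ ($D{\left(S,U \right)} = S 4 \cdot 3 = 4 S 3 = 12 S$)
$t{\left(j \right)} = \frac{35}{6}$ ($t{\left(j \right)} = 6 \cdot 1 - \frac{1}{6} = 6 - \frac{1}{6} = \frac{35}{6}$)
$\left(t{\left(D{\left(6,2 \right)} \right)} + \frac{1}{158}\right)^{2} = \left(\frac{35}{6} + \frac{1}{158}\right)^{2} = \left(\frac{1384}{237}\right)^{2} = \frac{1915456}{56169}$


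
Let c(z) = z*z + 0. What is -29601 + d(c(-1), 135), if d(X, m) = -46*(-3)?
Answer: -29463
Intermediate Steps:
c(z) = z² (c(z) = z² + 0 = z²)
d(X, m) = 138
-29601 + d(c(-1), 135) = -29601 + 138 = -29463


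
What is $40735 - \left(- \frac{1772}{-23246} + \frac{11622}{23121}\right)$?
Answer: $\frac{3648926752931}{89578461} \approx 40734.0$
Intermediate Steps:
$40735 - \left(- \frac{1772}{-23246} + \frac{11622}{23121}\right) = 40735 - \left(\left(-1772\right) \left(- \frac{1}{23246}\right) + 11622 \cdot \frac{1}{23121}\right) = 40735 - \left(\frac{886}{11623} + \frac{3874}{7707}\right) = 40735 - \frac{51855904}{89578461} = \frac{3648926752931}{89578461}$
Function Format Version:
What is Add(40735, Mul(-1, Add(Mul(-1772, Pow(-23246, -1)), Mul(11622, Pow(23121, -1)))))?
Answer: Rational(3648926752931, 89578461) ≈ 40734.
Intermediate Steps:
Add(40735, Mul(-1, Add(Mul(-1772, Pow(-23246, -1)), Mul(11622, Pow(23121, -1))))) = Add(40735, Mul(-1, Add(Mul(-1772, Rational(-1, 23246)), Mul(11622, Rational(1, 23121))))) = Add(40735, Mul(-1, Add(Rational(886, 11623), Rational(3874, 7707)))) = Add(40735, Mul(-1, Rational(51855904, 89578461))) = Add(40735, Rational(-51855904, 89578461)) = Rational(3648926752931, 89578461)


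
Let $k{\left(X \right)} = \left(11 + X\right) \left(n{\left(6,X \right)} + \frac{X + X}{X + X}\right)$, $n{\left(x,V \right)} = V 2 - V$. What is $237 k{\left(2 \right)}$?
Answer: $9243$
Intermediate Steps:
$n{\left(x,V \right)} = V$ ($n{\left(x,V \right)} = 2 V - V = V$)
$k{\left(X \right)} = \left(1 + X\right) \left(11 + X\right)$ ($k{\left(X \right)} = \left(11 + X\right) \left(X + \frac{X + X}{X + X}\right) = \left(11 + X\right) \left(X + \frac{2 X}{2 X}\right) = \left(11 + X\right) \left(X + 2 X \frac{1}{2 X}\right) = \left(11 + X\right) \left(X + 1\right) = \left(11 + X\right) \left(1 + X\right) = \left(1 + X\right) \left(11 + X\right)$)
$237 k{\left(2 \right)} = 237 \left(11 + 2^{2} + 12 \cdot 2\right) = 237 \left(11 + 4 + 24\right) = 237 \cdot 39 = 9243$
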